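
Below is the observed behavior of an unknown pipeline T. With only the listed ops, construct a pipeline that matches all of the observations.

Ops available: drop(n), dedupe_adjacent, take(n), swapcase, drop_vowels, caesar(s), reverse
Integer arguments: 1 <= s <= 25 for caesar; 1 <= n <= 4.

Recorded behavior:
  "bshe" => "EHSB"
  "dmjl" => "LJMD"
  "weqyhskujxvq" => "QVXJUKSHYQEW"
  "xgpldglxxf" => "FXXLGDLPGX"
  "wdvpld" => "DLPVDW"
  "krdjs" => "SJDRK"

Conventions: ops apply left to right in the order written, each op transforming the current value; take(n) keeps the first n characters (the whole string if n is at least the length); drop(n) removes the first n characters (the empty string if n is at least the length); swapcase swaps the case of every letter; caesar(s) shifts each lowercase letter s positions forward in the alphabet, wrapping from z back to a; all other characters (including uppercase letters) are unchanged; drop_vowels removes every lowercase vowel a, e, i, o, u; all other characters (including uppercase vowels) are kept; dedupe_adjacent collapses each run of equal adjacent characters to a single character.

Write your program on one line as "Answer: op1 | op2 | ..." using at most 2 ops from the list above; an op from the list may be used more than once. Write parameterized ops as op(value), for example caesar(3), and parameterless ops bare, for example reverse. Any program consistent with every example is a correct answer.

reverse | swapcase

Check, running the answer program on each example:
  "bshe" -> "ehsb" -> "EHSB"
  "dmjl" -> "ljmd" -> "LJMD"
  "weqyhskujxvq" -> "qvxjukshyqew" -> "QVXJUKSHYQEW"
  "xgpldglxxf" -> "fxxlgdlpgx" -> "FXXLGDLPGX"
  "wdvpld" -> "dlpvdw" -> "DLPVDW"
  "krdjs" -> "sjdrk" -> "SJDRK"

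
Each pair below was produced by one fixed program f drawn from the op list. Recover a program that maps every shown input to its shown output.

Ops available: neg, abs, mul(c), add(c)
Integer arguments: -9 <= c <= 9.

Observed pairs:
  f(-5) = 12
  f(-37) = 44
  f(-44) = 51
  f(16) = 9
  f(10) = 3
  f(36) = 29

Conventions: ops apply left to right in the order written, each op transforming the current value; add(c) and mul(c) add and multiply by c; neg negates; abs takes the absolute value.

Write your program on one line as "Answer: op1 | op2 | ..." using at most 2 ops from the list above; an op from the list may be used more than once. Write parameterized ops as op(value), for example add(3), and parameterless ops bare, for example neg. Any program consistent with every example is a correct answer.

add(-7) | abs

Check, running the answer program on each example:
  -5 -> -12 -> 12
  -37 -> -44 -> 44
  -44 -> -51 -> 51
  16 -> 9 -> 9
  10 -> 3 -> 3
  36 -> 29 -> 29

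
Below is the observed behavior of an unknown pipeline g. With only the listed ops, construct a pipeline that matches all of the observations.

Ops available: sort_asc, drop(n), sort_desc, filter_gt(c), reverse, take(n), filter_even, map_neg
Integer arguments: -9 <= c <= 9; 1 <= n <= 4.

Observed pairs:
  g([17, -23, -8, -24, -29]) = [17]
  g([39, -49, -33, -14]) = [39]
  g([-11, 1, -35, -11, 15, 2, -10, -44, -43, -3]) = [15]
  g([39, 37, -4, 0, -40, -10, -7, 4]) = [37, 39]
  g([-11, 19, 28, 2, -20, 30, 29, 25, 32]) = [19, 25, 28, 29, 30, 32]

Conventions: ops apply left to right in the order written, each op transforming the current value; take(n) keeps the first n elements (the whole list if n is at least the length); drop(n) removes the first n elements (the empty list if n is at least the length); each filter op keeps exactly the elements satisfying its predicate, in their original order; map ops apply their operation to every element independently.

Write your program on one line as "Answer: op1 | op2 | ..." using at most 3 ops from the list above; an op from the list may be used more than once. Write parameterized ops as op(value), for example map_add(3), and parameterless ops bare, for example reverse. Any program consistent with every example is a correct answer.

sort_asc | filter_gt(-8) | filter_gt(8)

Check, running the answer program on each example:
  [17, -23, -8, -24, -29] -> [-29, -24, -23, -8, 17] -> [17] -> [17]
  [39, -49, -33, -14] -> [-49, -33, -14, 39] -> [39] -> [39]
  [-11, 1, -35, -11, 15, 2, -10, -44, -43, -3] -> [-44, -43, -35, -11, -11, -10, -3, 1, 2, 15] -> [-3, 1, 2, 15] -> [15]
  [39, 37, -4, 0, -40, -10, -7, 4] -> [-40, -10, -7, -4, 0, 4, 37, 39] -> [-7, -4, 0, 4, 37, 39] -> [37, 39]
  [-11, 19, 28, 2, -20, 30, 29, 25, 32] -> [-20, -11, 2, 19, 25, 28, 29, 30, 32] -> [2, 19, 25, 28, 29, 30, 32] -> [19, 25, 28, 29, 30, 32]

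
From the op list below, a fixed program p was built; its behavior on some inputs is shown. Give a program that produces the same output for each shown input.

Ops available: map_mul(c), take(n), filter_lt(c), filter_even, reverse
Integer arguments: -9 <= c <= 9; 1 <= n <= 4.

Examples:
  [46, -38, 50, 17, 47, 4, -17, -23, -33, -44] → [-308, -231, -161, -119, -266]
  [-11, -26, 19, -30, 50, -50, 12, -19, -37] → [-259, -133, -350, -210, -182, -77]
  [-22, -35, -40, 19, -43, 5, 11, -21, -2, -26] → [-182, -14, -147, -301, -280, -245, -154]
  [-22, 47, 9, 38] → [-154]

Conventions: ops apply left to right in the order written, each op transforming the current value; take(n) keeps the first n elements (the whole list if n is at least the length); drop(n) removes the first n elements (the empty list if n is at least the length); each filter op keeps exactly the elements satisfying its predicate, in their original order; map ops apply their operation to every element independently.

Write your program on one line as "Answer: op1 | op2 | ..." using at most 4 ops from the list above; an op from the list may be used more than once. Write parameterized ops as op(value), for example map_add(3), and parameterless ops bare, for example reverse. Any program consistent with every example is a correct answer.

filter_lt(4) | reverse | map_mul(7)

Check, running the answer program on each example:
  [46, -38, 50, 17, 47, 4, -17, -23, -33, -44] -> [-38, -17, -23, -33, -44] -> [-44, -33, -23, -17, -38] -> [-308, -231, -161, -119, -266]
  [-11, -26, 19, -30, 50, -50, 12, -19, -37] -> [-11, -26, -30, -50, -19, -37] -> [-37, -19, -50, -30, -26, -11] -> [-259, -133, -350, -210, -182, -77]
  [-22, -35, -40, 19, -43, 5, 11, -21, -2, -26] -> [-22, -35, -40, -43, -21, -2, -26] -> [-26, -2, -21, -43, -40, -35, -22] -> [-182, -14, -147, -301, -280, -245, -154]
  [-22, 47, 9, 38] -> [-22] -> [-22] -> [-154]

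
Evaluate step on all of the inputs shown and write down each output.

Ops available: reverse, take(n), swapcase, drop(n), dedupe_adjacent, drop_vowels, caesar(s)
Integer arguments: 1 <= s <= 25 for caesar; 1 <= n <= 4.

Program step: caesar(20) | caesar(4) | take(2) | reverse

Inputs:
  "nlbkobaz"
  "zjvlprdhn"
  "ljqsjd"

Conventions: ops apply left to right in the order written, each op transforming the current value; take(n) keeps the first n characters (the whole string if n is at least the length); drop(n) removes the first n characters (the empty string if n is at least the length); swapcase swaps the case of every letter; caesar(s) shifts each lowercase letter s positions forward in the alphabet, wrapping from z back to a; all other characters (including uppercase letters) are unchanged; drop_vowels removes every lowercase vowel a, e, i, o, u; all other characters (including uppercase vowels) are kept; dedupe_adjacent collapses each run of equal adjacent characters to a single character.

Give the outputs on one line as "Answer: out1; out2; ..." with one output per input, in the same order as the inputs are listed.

"jl"; "hx"; "hj"

Execution, op by op:
  "nlbkobaz" -> "hfveivut" -> "ljzimzyx" -> "lj" -> "jl"
  "zjvlprdhn" -> "tdpfjlxbh" -> "xhtjnpbfl" -> "xh" -> "hx"
  "ljqsjd" -> "fdkmdx" -> "jhoqhb" -> "jh" -> "hj"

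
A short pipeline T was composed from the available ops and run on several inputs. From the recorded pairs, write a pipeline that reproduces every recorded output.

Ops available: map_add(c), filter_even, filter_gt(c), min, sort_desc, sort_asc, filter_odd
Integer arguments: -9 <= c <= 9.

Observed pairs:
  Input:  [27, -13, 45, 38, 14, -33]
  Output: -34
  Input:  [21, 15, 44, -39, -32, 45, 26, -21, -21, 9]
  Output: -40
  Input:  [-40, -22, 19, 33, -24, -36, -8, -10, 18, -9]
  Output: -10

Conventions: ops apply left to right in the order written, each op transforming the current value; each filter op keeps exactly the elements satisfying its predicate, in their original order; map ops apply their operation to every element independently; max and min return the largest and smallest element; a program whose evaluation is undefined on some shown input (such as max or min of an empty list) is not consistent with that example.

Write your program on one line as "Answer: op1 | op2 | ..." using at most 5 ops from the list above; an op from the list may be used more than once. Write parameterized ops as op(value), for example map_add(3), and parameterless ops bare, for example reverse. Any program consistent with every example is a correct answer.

sort_desc | filter_odd | map_add(-1) | sort_asc | min

Check, running the answer program on each example:
  [27, -13, 45, 38, 14, -33] -> [45, 38, 27, 14, -13, -33] -> [45, 27, -13, -33] -> [44, 26, -14, -34] -> [-34, -14, 26, 44] -> -34
  [21, 15, 44, -39, -32, 45, 26, -21, -21, 9] -> [45, 44, 26, 21, 15, 9, -21, -21, -32, -39] -> [45, 21, 15, 9, -21, -21, -39] -> [44, 20, 14, 8, -22, -22, -40] -> [-40, -22, -22, 8, 14, 20, 44] -> -40
  [-40, -22, 19, 33, -24, -36, -8, -10, 18, -9] -> [33, 19, 18, -8, -9, -10, -22, -24, -36, -40] -> [33, 19, -9] -> [32, 18, -10] -> [-10, 18, 32] -> -10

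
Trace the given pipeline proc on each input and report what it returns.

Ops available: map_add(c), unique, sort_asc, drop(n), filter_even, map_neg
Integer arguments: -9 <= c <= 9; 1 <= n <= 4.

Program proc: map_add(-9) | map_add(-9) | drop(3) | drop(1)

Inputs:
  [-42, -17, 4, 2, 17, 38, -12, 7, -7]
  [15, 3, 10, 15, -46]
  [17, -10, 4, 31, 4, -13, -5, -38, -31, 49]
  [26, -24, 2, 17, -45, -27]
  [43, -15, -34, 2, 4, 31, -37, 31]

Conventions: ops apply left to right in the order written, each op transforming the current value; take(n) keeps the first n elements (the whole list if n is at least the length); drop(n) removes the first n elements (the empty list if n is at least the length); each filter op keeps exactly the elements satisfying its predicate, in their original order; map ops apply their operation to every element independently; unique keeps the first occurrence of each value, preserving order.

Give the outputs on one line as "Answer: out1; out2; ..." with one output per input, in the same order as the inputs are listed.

[-1, 20, -30, -11, -25]; [-64]; [-14, -31, -23, -56, -49, 31]; [-63, -45]; [-14, 13, -55, 13]

Execution, op by op:
  [-42, -17, 4, 2, 17, 38, -12, 7, -7] -> [-51, -26, -5, -7, 8, 29, -21, -2, -16] -> [-60, -35, -14, -16, -1, 20, -30, -11, -25] -> [-16, -1, 20, -30, -11, -25] -> [-1, 20, -30, -11, -25]
  [15, 3, 10, 15, -46] -> [6, -6, 1, 6, -55] -> [-3, -15, -8, -3, -64] -> [-3, -64] -> [-64]
  [17, -10, 4, 31, 4, -13, -5, -38, -31, 49] -> [8, -19, -5, 22, -5, -22, -14, -47, -40, 40] -> [-1, -28, -14, 13, -14, -31, -23, -56, -49, 31] -> [13, -14, -31, -23, -56, -49, 31] -> [-14, -31, -23, -56, -49, 31]
  [26, -24, 2, 17, -45, -27] -> [17, -33, -7, 8, -54, -36] -> [8, -42, -16, -1, -63, -45] -> [-1, -63, -45] -> [-63, -45]
  [43, -15, -34, 2, 4, 31, -37, 31] -> [34, -24, -43, -7, -5, 22, -46, 22] -> [25, -33, -52, -16, -14, 13, -55, 13] -> [-16, -14, 13, -55, 13] -> [-14, 13, -55, 13]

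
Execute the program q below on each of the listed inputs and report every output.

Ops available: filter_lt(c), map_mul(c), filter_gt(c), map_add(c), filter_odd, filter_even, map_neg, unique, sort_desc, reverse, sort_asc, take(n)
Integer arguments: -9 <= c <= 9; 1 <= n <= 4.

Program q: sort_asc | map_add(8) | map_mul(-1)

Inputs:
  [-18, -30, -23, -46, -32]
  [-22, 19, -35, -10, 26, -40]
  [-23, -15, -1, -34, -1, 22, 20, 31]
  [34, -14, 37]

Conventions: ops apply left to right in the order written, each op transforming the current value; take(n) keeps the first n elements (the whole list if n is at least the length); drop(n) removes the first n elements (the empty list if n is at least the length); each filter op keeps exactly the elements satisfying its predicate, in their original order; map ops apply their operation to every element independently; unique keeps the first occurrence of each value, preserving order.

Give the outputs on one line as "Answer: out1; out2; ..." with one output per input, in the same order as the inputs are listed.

Execution, op by op:
  [-18, -30, -23, -46, -32] -> [-46, -32, -30, -23, -18] -> [-38, -24, -22, -15, -10] -> [38, 24, 22, 15, 10]
  [-22, 19, -35, -10, 26, -40] -> [-40, -35, -22, -10, 19, 26] -> [-32, -27, -14, -2, 27, 34] -> [32, 27, 14, 2, -27, -34]
  [-23, -15, -1, -34, -1, 22, 20, 31] -> [-34, -23, -15, -1, -1, 20, 22, 31] -> [-26, -15, -7, 7, 7, 28, 30, 39] -> [26, 15, 7, -7, -7, -28, -30, -39]
  [34, -14, 37] -> [-14, 34, 37] -> [-6, 42, 45] -> [6, -42, -45]

[38, 24, 22, 15, 10]; [32, 27, 14, 2, -27, -34]; [26, 15, 7, -7, -7, -28, -30, -39]; [6, -42, -45]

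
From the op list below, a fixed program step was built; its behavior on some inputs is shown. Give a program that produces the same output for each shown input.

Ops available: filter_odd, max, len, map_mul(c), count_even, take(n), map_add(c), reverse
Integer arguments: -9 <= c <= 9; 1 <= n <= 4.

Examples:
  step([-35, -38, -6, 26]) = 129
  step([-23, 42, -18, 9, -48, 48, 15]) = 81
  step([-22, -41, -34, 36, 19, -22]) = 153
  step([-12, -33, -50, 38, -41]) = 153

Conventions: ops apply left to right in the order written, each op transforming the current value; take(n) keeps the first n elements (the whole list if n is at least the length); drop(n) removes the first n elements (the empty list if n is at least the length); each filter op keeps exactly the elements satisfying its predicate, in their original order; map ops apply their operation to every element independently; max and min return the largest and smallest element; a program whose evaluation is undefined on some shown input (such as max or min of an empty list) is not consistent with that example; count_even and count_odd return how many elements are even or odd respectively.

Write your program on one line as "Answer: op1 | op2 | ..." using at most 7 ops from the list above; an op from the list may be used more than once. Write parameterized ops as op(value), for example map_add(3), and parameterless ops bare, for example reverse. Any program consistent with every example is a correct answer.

map_add(4) | filter_odd | map_mul(-4) | map_add(9) | map_add(-4) | max

Check, running the answer program on each example:
  [-35, -38, -6, 26] -> [-31, -34, -2, 30] -> [-31] -> [124] -> [133] -> [129] -> 129
  [-23, 42, -18, 9, -48, 48, 15] -> [-19, 46, -14, 13, -44, 52, 19] -> [-19, 13, 19] -> [76, -52, -76] -> [85, -43, -67] -> [81, -47, -71] -> 81
  [-22, -41, -34, 36, 19, -22] -> [-18, -37, -30, 40, 23, -18] -> [-37, 23] -> [148, -92] -> [157, -83] -> [153, -87] -> 153
  [-12, -33, -50, 38, -41] -> [-8, -29, -46, 42, -37] -> [-29, -37] -> [116, 148] -> [125, 157] -> [121, 153] -> 153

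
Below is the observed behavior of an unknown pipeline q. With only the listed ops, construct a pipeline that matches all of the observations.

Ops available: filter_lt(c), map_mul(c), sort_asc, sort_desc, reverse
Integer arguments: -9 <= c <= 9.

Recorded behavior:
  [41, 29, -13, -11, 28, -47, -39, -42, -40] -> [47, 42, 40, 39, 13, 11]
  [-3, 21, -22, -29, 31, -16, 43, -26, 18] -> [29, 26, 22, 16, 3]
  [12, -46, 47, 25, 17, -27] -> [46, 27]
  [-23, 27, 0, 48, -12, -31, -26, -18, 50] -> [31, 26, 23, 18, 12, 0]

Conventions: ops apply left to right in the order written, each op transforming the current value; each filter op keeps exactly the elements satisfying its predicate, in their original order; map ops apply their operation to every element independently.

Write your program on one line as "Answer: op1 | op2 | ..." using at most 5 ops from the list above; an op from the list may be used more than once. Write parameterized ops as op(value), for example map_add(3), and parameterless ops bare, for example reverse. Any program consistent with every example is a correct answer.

reverse | filter_lt(6) | sort_desc | sort_asc | map_mul(-1)

Check, running the answer program on each example:
  [41, 29, -13, -11, 28, -47, -39, -42, -40] -> [-40, -42, -39, -47, 28, -11, -13, 29, 41] -> [-40, -42, -39, -47, -11, -13] -> [-11, -13, -39, -40, -42, -47] -> [-47, -42, -40, -39, -13, -11] -> [47, 42, 40, 39, 13, 11]
  [-3, 21, -22, -29, 31, -16, 43, -26, 18] -> [18, -26, 43, -16, 31, -29, -22, 21, -3] -> [-26, -16, -29, -22, -3] -> [-3, -16, -22, -26, -29] -> [-29, -26, -22, -16, -3] -> [29, 26, 22, 16, 3]
  [12, -46, 47, 25, 17, -27] -> [-27, 17, 25, 47, -46, 12] -> [-27, -46] -> [-27, -46] -> [-46, -27] -> [46, 27]
  [-23, 27, 0, 48, -12, -31, -26, -18, 50] -> [50, -18, -26, -31, -12, 48, 0, 27, -23] -> [-18, -26, -31, -12, 0, -23] -> [0, -12, -18, -23, -26, -31] -> [-31, -26, -23, -18, -12, 0] -> [31, 26, 23, 18, 12, 0]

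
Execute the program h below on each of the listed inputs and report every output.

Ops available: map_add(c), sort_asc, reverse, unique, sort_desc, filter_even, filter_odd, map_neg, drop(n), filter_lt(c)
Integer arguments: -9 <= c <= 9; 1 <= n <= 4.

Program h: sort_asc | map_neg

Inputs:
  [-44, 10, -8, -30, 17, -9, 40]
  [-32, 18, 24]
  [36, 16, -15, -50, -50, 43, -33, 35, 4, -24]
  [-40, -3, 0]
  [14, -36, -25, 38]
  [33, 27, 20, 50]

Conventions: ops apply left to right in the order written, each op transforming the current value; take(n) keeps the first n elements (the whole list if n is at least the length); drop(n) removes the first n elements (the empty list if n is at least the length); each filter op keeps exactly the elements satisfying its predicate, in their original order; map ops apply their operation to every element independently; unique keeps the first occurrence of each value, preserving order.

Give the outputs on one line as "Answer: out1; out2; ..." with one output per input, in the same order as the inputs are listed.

Execution, op by op:
  [-44, 10, -8, -30, 17, -9, 40] -> [-44, -30, -9, -8, 10, 17, 40] -> [44, 30, 9, 8, -10, -17, -40]
  [-32, 18, 24] -> [-32, 18, 24] -> [32, -18, -24]
  [36, 16, -15, -50, -50, 43, -33, 35, 4, -24] -> [-50, -50, -33, -24, -15, 4, 16, 35, 36, 43] -> [50, 50, 33, 24, 15, -4, -16, -35, -36, -43]
  [-40, -3, 0] -> [-40, -3, 0] -> [40, 3, 0]
  [14, -36, -25, 38] -> [-36, -25, 14, 38] -> [36, 25, -14, -38]
  [33, 27, 20, 50] -> [20, 27, 33, 50] -> [-20, -27, -33, -50]

[44, 30, 9, 8, -10, -17, -40]; [32, -18, -24]; [50, 50, 33, 24, 15, -4, -16, -35, -36, -43]; [40, 3, 0]; [36, 25, -14, -38]; [-20, -27, -33, -50]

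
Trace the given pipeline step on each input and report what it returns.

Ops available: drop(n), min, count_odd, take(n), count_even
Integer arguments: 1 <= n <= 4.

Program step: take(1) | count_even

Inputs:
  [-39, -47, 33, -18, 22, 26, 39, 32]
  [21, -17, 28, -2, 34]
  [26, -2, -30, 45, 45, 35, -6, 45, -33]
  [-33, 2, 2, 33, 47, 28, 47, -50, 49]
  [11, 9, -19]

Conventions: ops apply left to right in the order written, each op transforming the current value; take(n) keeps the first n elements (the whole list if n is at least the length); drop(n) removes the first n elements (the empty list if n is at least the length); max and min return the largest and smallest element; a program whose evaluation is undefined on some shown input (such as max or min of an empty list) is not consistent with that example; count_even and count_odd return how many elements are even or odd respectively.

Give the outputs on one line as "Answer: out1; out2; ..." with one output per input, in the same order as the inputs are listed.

0; 0; 1; 0; 0

Execution, op by op:
  [-39, -47, 33, -18, 22, 26, 39, 32] -> [-39] -> 0
  [21, -17, 28, -2, 34] -> [21] -> 0
  [26, -2, -30, 45, 45, 35, -6, 45, -33] -> [26] -> 1
  [-33, 2, 2, 33, 47, 28, 47, -50, 49] -> [-33] -> 0
  [11, 9, -19] -> [11] -> 0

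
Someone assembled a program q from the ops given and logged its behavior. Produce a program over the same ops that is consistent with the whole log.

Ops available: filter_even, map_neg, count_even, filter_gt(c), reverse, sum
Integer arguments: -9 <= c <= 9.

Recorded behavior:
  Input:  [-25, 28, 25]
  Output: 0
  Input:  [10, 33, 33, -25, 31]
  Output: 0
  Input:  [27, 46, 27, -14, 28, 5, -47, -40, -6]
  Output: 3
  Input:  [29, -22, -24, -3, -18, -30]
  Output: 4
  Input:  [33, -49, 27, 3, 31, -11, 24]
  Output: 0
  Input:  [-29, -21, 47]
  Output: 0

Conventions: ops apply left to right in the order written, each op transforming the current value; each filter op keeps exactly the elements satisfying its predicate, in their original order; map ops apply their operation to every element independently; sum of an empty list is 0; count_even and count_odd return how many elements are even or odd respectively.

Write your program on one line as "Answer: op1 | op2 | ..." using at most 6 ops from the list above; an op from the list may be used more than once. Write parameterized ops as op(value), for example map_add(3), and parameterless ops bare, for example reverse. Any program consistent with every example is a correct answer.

map_neg | filter_gt(4) | map_neg | filter_even | count_even

Check, running the answer program on each example:
  [-25, 28, 25] -> [25, -28, -25] -> [25] -> [-25] -> [] -> 0
  [10, 33, 33, -25, 31] -> [-10, -33, -33, 25, -31] -> [25] -> [-25] -> [] -> 0
  [27, 46, 27, -14, 28, 5, -47, -40, -6] -> [-27, -46, -27, 14, -28, -5, 47, 40, 6] -> [14, 47, 40, 6] -> [-14, -47, -40, -6] -> [-14, -40, -6] -> 3
  [29, -22, -24, -3, -18, -30] -> [-29, 22, 24, 3, 18, 30] -> [22, 24, 18, 30] -> [-22, -24, -18, -30] -> [-22, -24, -18, -30] -> 4
  [33, -49, 27, 3, 31, -11, 24] -> [-33, 49, -27, -3, -31, 11, -24] -> [49, 11] -> [-49, -11] -> [] -> 0
  [-29, -21, 47] -> [29, 21, -47] -> [29, 21] -> [-29, -21] -> [] -> 0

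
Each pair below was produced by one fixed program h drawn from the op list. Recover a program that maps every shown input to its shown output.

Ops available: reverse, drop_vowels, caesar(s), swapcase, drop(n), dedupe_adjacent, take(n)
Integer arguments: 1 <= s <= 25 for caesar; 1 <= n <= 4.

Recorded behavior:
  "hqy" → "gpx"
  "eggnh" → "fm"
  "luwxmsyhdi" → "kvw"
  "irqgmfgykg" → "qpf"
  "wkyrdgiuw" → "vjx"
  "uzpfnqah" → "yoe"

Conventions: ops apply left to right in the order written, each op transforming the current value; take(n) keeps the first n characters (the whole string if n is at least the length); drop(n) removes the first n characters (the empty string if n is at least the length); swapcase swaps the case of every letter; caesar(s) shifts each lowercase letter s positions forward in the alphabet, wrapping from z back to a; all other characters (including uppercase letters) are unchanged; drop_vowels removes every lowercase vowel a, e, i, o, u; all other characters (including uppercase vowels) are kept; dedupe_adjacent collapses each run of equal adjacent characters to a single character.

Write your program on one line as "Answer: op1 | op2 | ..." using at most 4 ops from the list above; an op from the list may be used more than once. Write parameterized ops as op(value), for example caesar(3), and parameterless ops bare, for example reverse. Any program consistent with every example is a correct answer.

drop_vowels | caesar(25) | take(3) | dedupe_adjacent

Check, running the answer program on each example:
  "hqy" -> "hqy" -> "gpx" -> "gpx" -> "gpx"
  "eggnh" -> "ggnh" -> "ffmg" -> "ffm" -> "fm"
  "luwxmsyhdi" -> "lwxmsyhd" -> "kvwlrxgc" -> "kvw" -> "kvw"
  "irqgmfgykg" -> "rqgmfgykg" -> "qpflefxjf" -> "qpf" -> "qpf"
  "wkyrdgiuw" -> "wkyrdgw" -> "vjxqcfv" -> "vjx" -> "vjx"
  "uzpfnqah" -> "zpfnqh" -> "yoempg" -> "yoe" -> "yoe"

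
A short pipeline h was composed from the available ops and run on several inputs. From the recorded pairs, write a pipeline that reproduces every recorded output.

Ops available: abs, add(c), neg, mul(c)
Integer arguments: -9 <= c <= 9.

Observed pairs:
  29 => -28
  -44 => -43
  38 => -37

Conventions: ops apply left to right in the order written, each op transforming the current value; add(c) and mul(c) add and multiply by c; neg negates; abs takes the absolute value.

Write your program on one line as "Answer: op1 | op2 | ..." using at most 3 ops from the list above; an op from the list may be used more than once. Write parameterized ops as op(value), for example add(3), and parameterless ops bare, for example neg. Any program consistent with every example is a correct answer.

abs | neg | add(1)

Check, running the answer program on each example:
  29 -> 29 -> -29 -> -28
  -44 -> 44 -> -44 -> -43
  38 -> 38 -> -38 -> -37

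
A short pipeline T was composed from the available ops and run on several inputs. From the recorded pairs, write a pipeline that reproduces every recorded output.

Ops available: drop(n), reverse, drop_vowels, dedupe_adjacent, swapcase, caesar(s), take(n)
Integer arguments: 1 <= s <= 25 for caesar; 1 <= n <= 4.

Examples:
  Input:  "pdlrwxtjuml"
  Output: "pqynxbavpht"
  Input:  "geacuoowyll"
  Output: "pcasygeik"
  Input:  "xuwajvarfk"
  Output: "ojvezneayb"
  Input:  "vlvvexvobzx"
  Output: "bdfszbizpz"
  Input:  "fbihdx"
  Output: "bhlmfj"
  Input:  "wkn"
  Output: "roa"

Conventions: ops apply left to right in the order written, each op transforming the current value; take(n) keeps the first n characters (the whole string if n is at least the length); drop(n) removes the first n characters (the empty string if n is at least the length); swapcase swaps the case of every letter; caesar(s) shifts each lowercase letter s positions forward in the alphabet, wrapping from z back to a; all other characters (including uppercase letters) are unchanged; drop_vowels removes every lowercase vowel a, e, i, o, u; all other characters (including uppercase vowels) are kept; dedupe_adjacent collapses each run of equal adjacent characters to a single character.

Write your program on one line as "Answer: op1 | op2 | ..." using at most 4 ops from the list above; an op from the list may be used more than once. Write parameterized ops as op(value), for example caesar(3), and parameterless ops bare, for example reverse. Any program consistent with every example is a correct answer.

caesar(9) | reverse | caesar(21) | dedupe_adjacent

Check, running the answer program on each example:
  "pdlrwxtjuml" -> "ymuafgcsdvu" -> "uvdscgfaumy" -> "pqynxbavpht" -> "pqynxbavpht"
  "geacuoowyll" -> "pnjldxxfhuu" -> "uuhfxxdljnp" -> "ppcassygeik" -> "pcasygeik"
  "xuwajvarfk" -> "gdfjsejaot" -> "toajesjfdg" -> "ojvezneayb" -> "ojvezneayb"
  "vlvvexvobzx" -> "eueengexkig" -> "gikxegneeue" -> "bdfszbizzpz" -> "bdfszbizpz"
  "fbihdx" -> "okrqmg" -> "gmqrko" -> "bhlmfj" -> "bhlmfj"
  "wkn" -> "ftw" -> "wtf" -> "roa" -> "roa"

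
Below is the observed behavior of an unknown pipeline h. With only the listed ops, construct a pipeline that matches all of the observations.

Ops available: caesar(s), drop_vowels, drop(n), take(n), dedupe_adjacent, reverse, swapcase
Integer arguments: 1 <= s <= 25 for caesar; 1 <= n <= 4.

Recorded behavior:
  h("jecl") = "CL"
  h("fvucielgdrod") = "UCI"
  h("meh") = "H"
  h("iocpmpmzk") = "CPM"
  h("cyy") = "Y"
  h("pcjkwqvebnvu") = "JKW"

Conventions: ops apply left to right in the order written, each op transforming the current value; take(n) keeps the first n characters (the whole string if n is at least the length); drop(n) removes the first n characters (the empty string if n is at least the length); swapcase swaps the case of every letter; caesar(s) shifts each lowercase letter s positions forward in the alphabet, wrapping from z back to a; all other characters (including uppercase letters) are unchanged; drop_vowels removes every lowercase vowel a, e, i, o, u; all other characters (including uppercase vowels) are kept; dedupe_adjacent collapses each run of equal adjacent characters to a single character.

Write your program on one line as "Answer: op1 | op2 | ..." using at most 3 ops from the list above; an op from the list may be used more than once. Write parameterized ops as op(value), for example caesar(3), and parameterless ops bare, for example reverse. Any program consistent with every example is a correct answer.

swapcase | drop(2) | take(3)

Check, running the answer program on each example:
  "jecl" -> "JECL" -> "CL" -> "CL"
  "fvucielgdrod" -> "FVUCIELGDROD" -> "UCIELGDROD" -> "UCI"
  "meh" -> "MEH" -> "H" -> "H"
  "iocpmpmzk" -> "IOCPMPMZK" -> "CPMPMZK" -> "CPM"
  "cyy" -> "CYY" -> "Y" -> "Y"
  "pcjkwqvebnvu" -> "PCJKWQVEBNVU" -> "JKWQVEBNVU" -> "JKW"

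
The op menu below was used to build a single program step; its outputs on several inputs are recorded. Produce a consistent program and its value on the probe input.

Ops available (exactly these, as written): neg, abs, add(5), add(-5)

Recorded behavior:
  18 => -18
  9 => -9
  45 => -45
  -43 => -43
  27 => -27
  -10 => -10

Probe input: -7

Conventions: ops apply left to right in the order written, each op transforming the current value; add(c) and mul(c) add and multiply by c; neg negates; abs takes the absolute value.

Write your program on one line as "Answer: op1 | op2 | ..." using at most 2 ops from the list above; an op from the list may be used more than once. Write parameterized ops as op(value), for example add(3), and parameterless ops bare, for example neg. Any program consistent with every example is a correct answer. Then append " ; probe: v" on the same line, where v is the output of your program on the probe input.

abs | neg ; probe: -7

Check, running the answer program on each example:
  18 -> 18 -> -18
  9 -> 9 -> -9
  45 -> 45 -> -45
  -43 -> 43 -> -43
  27 -> 27 -> -27
  -10 -> 10 -> -10
  probe: -7 -> 7 -> -7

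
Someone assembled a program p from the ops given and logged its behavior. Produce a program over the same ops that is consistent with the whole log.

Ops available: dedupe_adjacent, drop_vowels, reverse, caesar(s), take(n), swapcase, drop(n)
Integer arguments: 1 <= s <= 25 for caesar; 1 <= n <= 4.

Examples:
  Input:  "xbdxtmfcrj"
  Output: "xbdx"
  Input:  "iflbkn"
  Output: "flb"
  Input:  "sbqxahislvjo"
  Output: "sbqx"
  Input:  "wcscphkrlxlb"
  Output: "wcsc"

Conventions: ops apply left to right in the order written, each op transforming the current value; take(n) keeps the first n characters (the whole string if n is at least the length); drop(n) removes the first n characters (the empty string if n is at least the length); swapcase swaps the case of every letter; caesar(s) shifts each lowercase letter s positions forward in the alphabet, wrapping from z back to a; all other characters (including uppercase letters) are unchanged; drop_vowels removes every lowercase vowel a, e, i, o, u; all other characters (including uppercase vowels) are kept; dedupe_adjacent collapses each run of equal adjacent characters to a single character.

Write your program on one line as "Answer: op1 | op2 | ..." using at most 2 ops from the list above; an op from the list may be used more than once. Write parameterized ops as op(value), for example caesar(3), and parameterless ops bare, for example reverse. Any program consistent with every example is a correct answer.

take(4) | drop_vowels

Check, running the answer program on each example:
  "xbdxtmfcrj" -> "xbdx" -> "xbdx"
  "iflbkn" -> "iflb" -> "flb"
  "sbqxahislvjo" -> "sbqx" -> "sbqx"
  "wcscphkrlxlb" -> "wcsc" -> "wcsc"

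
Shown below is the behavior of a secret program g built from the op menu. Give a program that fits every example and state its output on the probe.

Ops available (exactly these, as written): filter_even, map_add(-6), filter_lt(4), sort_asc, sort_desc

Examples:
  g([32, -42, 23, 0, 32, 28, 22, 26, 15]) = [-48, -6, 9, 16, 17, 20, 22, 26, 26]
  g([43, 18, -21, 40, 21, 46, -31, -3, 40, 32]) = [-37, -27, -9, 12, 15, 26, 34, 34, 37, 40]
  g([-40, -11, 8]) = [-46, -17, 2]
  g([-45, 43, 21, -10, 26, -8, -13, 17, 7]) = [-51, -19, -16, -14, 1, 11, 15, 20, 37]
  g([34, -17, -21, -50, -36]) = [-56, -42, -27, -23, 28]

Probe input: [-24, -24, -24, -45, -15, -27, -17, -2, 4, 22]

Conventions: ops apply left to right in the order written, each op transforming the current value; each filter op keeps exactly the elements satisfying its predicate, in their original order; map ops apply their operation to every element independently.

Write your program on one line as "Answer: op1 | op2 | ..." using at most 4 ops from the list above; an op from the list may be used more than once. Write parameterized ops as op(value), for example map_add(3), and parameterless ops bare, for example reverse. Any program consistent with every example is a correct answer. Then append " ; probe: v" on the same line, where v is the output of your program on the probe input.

sort_desc | sort_asc | map_add(-6) ; probe: [-51, -33, -30, -30, -30, -23, -21, -8, -2, 16]

Check, running the answer program on each example:
  [32, -42, 23, 0, 32, 28, 22, 26, 15] -> [32, 32, 28, 26, 23, 22, 15, 0, -42] -> [-42, 0, 15, 22, 23, 26, 28, 32, 32] -> [-48, -6, 9, 16, 17, 20, 22, 26, 26]
  [43, 18, -21, 40, 21, 46, -31, -3, 40, 32] -> [46, 43, 40, 40, 32, 21, 18, -3, -21, -31] -> [-31, -21, -3, 18, 21, 32, 40, 40, 43, 46] -> [-37, -27, -9, 12, 15, 26, 34, 34, 37, 40]
  [-40, -11, 8] -> [8, -11, -40] -> [-40, -11, 8] -> [-46, -17, 2]
  [-45, 43, 21, -10, 26, -8, -13, 17, 7] -> [43, 26, 21, 17, 7, -8, -10, -13, -45] -> [-45, -13, -10, -8, 7, 17, 21, 26, 43] -> [-51, -19, -16, -14, 1, 11, 15, 20, 37]
  [34, -17, -21, -50, -36] -> [34, -17, -21, -36, -50] -> [-50, -36, -21, -17, 34] -> [-56, -42, -27, -23, 28]
  probe: [-24, -24, -24, -45, -15, -27, -17, -2, 4, 22] -> [22, 4, -2, -15, -17, -24, -24, -24, -27, -45] -> [-45, -27, -24, -24, -24, -17, -15, -2, 4, 22] -> [-51, -33, -30, -30, -30, -23, -21, -8, -2, 16]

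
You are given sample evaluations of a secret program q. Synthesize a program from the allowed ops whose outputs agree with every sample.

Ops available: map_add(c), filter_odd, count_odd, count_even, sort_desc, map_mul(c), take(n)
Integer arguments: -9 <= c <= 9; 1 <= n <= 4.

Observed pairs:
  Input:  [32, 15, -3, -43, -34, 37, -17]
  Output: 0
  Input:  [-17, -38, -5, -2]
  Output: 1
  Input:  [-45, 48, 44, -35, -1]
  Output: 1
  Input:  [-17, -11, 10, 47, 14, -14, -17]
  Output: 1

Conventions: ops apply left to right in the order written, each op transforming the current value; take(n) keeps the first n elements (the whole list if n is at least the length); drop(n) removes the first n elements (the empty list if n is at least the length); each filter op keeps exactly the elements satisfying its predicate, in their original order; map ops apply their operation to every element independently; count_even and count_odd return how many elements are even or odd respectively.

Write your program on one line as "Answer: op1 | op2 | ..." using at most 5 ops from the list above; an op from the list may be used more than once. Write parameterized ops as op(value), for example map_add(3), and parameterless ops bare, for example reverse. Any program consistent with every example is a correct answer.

map_add(-5) | take(3) | take(1) | count_even

Check, running the answer program on each example:
  [32, 15, -3, -43, -34, 37, -17] -> [27, 10, -8, -48, -39, 32, -22] -> [27, 10, -8] -> [27] -> 0
  [-17, -38, -5, -2] -> [-22, -43, -10, -7] -> [-22, -43, -10] -> [-22] -> 1
  [-45, 48, 44, -35, -1] -> [-50, 43, 39, -40, -6] -> [-50, 43, 39] -> [-50] -> 1
  [-17, -11, 10, 47, 14, -14, -17] -> [-22, -16, 5, 42, 9, -19, -22] -> [-22, -16, 5] -> [-22] -> 1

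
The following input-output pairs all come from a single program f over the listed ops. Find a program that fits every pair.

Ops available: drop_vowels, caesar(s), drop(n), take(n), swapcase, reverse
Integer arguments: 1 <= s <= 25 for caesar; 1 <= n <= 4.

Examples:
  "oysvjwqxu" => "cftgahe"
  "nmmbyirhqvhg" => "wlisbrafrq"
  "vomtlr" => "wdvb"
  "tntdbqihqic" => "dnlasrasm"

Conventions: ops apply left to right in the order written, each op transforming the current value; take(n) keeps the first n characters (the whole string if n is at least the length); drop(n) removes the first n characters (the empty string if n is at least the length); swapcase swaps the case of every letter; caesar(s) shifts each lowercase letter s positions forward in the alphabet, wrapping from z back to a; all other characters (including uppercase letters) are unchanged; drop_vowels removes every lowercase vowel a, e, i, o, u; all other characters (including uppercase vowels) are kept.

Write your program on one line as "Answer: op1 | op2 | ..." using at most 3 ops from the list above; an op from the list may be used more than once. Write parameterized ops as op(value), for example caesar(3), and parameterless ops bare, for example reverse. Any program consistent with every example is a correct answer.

drop(2) | caesar(10)

Check, running the answer program on each example:
  "oysvjwqxu" -> "svjwqxu" -> "cftgahe"
  "nmmbyirhqvhg" -> "mbyirhqvhg" -> "wlisbrafrq"
  "vomtlr" -> "mtlr" -> "wdvb"
  "tntdbqihqic" -> "tdbqihqic" -> "dnlasrasm"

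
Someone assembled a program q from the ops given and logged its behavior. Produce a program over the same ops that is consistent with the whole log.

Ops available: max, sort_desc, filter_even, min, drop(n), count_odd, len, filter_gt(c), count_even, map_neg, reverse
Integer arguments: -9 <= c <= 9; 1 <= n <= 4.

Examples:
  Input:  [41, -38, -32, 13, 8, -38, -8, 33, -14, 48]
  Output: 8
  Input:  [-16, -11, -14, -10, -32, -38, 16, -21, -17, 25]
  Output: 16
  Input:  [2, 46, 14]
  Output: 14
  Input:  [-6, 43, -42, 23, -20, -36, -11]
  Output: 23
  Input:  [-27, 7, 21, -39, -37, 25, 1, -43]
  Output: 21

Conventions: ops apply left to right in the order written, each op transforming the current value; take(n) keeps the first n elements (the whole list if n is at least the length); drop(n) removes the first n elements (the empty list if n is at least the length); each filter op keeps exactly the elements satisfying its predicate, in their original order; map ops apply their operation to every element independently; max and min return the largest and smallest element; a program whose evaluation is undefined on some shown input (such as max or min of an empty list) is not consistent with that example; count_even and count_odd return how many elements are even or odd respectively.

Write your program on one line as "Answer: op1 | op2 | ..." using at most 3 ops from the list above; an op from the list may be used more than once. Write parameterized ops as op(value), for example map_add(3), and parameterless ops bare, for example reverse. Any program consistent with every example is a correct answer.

filter_gt(7) | min

Check, running the answer program on each example:
  [41, -38, -32, 13, 8, -38, -8, 33, -14, 48] -> [41, 13, 8, 33, 48] -> 8
  [-16, -11, -14, -10, -32, -38, 16, -21, -17, 25] -> [16, 25] -> 16
  [2, 46, 14] -> [46, 14] -> 14
  [-6, 43, -42, 23, -20, -36, -11] -> [43, 23] -> 23
  [-27, 7, 21, -39, -37, 25, 1, -43] -> [21, 25] -> 21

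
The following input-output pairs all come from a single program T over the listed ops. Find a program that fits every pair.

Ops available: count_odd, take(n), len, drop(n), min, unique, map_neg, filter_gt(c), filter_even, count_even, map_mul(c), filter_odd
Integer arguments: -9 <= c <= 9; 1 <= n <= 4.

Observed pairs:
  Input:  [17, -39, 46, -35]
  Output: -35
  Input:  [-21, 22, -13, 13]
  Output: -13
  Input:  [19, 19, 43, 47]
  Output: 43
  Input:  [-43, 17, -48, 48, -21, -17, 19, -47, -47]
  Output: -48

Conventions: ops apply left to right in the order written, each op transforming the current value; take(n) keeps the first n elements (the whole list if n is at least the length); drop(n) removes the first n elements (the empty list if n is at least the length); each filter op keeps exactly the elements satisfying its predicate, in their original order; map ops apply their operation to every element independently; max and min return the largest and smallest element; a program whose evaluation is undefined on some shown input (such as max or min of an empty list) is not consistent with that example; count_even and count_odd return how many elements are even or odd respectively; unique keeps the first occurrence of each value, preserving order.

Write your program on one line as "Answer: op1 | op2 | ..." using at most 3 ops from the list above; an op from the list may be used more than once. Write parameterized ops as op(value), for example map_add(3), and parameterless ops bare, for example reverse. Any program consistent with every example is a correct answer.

drop(2) | min

Check, running the answer program on each example:
  [17, -39, 46, -35] -> [46, -35] -> -35
  [-21, 22, -13, 13] -> [-13, 13] -> -13
  [19, 19, 43, 47] -> [43, 47] -> 43
  [-43, 17, -48, 48, -21, -17, 19, -47, -47] -> [-48, 48, -21, -17, 19, -47, -47] -> -48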